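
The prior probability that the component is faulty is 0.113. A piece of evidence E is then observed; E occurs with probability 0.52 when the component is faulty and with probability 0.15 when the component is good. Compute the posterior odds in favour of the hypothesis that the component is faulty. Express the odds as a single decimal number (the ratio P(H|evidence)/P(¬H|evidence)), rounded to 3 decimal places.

Posterior odds ≈ 0.442

Prior odds = 0.113/(1−0.113) = 0.12740.
Likelihood ratio for E = 0.52/0.15 = 3.4667.
Posterior odds = prior odds × LR = 0.44164.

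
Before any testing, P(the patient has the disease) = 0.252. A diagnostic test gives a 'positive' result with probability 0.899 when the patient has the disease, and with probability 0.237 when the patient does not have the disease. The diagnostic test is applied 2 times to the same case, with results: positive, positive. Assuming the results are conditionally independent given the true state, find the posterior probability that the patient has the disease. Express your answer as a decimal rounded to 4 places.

With H the event that the patient has the disease, the joint likelihood of the observed sequence is P(data|H) = 0.899·0.899 = 0.80820 and P(data|¬H) = 0.237·0.237 = 0.056169.
Bayes: P(H|data) = 0.252·0.80820 / (0.252·0.80820 + 0.748·0.056169) = 0.20367/0.24568 = 0.8290.

Posterior P(H) ≈ 0.8290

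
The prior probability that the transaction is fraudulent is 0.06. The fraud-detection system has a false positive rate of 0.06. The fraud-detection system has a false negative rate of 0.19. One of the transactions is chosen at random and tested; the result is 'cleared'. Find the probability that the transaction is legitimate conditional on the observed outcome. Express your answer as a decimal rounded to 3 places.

Let H be the event that the transaction is fraudulent. P(H) = 0.06, so P(¬H) = 0.94. With E the 'cleared' result, P(E|H) = 0.19 and P(E|¬H) = 0.94.
P(E) = 0.19·0.06 + 0.94·0.94 = 0.011400 + 0.88360 = 0.89500.
By Bayes' theorem, P(H|E) = 0.011400 / 0.89500 = 0.013. Hence P(¬H|E) = 1 − 0.013 = 0.987.

P(¬H | E) ≈ 0.987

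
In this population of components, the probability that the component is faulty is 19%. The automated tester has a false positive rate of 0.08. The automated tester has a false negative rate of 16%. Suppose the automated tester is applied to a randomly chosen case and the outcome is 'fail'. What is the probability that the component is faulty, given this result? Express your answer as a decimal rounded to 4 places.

Let H be the event that the component is faulty. P(H) = 0.19, so P(¬H) = 0.81. With E the 'fail' result, P(E|H) = 0.84 and P(E|¬H) = 0.08.
P(E) = 0.84·0.19 + 0.08·0.81 = 0.15960 + 0.064800 = 0.22440.
By Bayes' theorem, P(H|E) = 0.15960 / 0.22440 = 0.7112.

P(H | E) ≈ 0.7112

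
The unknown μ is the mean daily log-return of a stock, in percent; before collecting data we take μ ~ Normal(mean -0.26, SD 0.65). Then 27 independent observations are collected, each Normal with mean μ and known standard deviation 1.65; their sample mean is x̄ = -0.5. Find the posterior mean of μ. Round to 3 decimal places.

Posterior mean ≈ -0.454

With known σ, the Normal prior is conjugate. Weight on the data is w = (n/σ²)/(n/σ² + 1/τ₀²) = 9.91736/(9.91736+2.36686) = 0.80732.
Posterior mean = w·x̄ + (1−w)·μ₀ = 0.80732·-0.5 + 0.19268·-0.26 = -0.454.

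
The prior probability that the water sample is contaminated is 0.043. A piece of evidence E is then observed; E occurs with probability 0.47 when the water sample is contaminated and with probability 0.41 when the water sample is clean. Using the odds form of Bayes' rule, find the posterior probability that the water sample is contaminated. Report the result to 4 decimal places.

Prior odds = 0.043/(1−0.043) = 0.044932.
Likelihood ratio for E = 0.47/0.41 = 1.1463.
Posterior odds = prior odds × LR = 0.051508.
Posterior probability = odds/(1+odds) = 0.051508/1.0515 = 0.0490.

Posterior probability ≈ 0.0490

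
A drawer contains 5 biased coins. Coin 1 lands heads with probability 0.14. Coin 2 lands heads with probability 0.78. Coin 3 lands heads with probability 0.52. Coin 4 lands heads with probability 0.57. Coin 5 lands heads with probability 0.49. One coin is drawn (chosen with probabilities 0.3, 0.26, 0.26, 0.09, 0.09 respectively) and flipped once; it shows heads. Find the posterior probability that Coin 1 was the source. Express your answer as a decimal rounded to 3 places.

Tabulate prior·likelihood by source: [1] prior 0.3, lik 0.14, product 0.04200; [2] prior 0.26, lik 0.78, product 0.2028; [3] prior 0.26, lik 0.52, product 0.1352; [4] prior 0.09, lik 0.57, product 0.05130; [5] prior 0.09, lik 0.49, product 0.04410.
Normalizing constant = 0.47540; the posterior for Coin 1 is its product over the sum, 0.04200/0.47540 = 0.088.

Posterior probability ≈ 0.088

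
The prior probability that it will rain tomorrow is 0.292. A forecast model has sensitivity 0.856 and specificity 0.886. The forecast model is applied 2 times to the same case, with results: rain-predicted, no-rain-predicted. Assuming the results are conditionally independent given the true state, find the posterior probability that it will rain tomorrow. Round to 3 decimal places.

Posterior P(H) ≈ 0.335

Let H be the event that it will rain tomorrow; start with P(H) = 0.292. P('rain-predicted'|H) = 0.856, P('rain-predicted'|¬H) = 0.114.
Update on result 1 ('rain-predicted'): P(H) ← 0.856·0.2920 / (0.856·0.2920 + 0.114·0.7080) = 0.24995/0.33066 = 0.7559.
Update on result 2 ('no-rain-predicted'): P(H) ← 0.144·0.7559 / (0.144·0.7559 + 0.886·0.2441) = 0.10885/0.32512 = 0.3348.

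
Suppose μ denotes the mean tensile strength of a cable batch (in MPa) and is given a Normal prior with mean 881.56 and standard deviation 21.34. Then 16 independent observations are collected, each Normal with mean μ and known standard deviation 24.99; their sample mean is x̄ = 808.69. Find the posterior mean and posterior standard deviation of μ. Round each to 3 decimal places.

Posterior mean ≈ 814.443; posterior SD ≈ 5.996

With known σ, the Normal prior is conjugate. Weight on the data is w = (n/σ²)/(n/σ² + 1/τ₀²) = 0.0256205/(0.0256205+0.00219589) = 0.92106.
Posterior mean = w·x̄ + (1−w)·μ₀ = 0.92106·808.69 + 0.078942·881.56 = 814.443. Posterior variance = 1/(0.0256205+0.00219589) = 35.9500, so SD = 5.996.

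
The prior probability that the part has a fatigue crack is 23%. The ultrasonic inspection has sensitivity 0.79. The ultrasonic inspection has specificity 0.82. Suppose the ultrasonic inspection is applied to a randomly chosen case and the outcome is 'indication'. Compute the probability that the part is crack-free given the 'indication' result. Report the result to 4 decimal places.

P(¬H | E) ≈ 0.4327

Let H be the event that the part has a fatigue crack. P(H) = 0.23, so P(¬H) = 0.77. With E the 'indication' result, P(E|H) = 0.79 and P(E|¬H) = 0.18.
P(E) = 0.79·0.23 + 0.18·0.77 = 0.18170 + 0.13860 = 0.32030.
By Bayes' theorem, P(H|E) = 0.18170 / 0.32030 = 0.5673. Hence P(¬H|E) = 1 − 0.5673 = 0.4327.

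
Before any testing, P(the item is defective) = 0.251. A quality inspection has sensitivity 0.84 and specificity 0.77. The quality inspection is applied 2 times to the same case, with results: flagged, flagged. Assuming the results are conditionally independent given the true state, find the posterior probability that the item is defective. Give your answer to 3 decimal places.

Posterior P(H) ≈ 0.817

Let H be the event that the item is defective; start with P(H) = 0.251. P('flagged'|H) = 0.84, P('flagged'|¬H) = 0.23.
Update on result 1 ('flagged'): P(H) ← 0.84·0.2510 / (0.84·0.2510 + 0.23·0.7490) = 0.21084/0.38311 = 0.5503.
Update on result 2 ('flagged'): P(H) ← 0.84·0.5503 / (0.84·0.5503 + 0.23·0.4497) = 0.46228/0.56571 = 0.8172.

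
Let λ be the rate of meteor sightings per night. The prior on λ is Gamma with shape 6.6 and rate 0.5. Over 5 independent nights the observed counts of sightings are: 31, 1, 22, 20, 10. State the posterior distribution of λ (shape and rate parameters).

Posterior: Gamma(shape=90.6, rate=5.5)

The Poisson likelihood adds the total count to the shape and the number of exposure periods to the rate. Here ∑xᵢ = 84 and n = 5, so shape 6.6→90.6 and rate 0.5→5.5.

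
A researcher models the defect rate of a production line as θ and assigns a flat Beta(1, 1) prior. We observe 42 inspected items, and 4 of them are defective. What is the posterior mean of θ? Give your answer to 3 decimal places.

Observing 4 successes and 38 failures updates Beta(1, 1) by adding the success and failure counts to the two shape parameters: α = 1+4 = 5, β = 1+38 = 39.
Posterior mean = α/(α+β) = 5/44 = 0.114.

Posterior mean ≈ 0.114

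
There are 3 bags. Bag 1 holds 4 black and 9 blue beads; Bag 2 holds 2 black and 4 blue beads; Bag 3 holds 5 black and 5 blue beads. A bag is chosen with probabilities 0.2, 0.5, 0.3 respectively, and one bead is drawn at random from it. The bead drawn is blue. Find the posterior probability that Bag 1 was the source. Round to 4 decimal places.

Posterior probability ≈ 0.2227

P(blue|Bag 1) = 0.6923; P(blue|Bag 2) = 0.6667; P(blue|Bag 3) = 0.5.
Prior × likelihood for each source: 0.2·0.6923=0.1385, 0.5·0.6667=0.3333, 0.3·0.5=0.1500. Summing gives P(blue) = 0.62179.
P(Bag 1 | blue) = 0.1385 / 0.62179 = 0.2227.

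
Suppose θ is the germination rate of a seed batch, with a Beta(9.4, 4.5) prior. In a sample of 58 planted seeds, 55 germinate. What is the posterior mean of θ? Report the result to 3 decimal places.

Posterior mean ≈ 0.896

Observing 55 successes and 3 failures updates Beta(9.4, 4.5) by adding the success and failure counts to the two shape parameters: α = 9.4+55 = 64.4, β = 4.5+3 = 7.5.
Posterior mean = α/(α+β) = 64.4/71.9 = 0.896.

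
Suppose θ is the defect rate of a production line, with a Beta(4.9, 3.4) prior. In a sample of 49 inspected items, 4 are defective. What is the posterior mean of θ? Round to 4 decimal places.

The binomial likelihood is conjugate to the Beta prior: with 4 successes and 45 failures, the posterior is Beta(4.9+4, 3.4+45) = Beta(8.9, 48.4).
E[θ | data] = 8.9/(8.9+48.4) = 0.1553.

Posterior mean ≈ 0.1553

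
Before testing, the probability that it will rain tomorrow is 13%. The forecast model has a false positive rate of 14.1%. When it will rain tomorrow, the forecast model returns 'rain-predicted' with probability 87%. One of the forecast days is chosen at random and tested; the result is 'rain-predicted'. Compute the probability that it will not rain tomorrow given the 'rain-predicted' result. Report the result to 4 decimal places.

Write H for 'it will rain tomorrow'. Prior odds H:¬H = 0.13/0.87 = 0.14943. For the 'rain-predicted' outcome, the likelihood ratio is 0.87/0.141 = 6.1702.
Posterior odds = 0.14943 × 6.1702 = 0.92199, so P(H|E) = 0.92199/(1+0.92199) = 0.4797. Then P(¬H|E) = 1 − 0.4797 = 0.5203.

P(¬H | E) ≈ 0.5203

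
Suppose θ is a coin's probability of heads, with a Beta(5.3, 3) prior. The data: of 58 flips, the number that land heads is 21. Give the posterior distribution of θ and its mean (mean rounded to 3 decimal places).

Posterior: Beta(26.3, 40); mean ≈ 0.397

The binomial likelihood is conjugate to the Beta prior: with 21 successes and 37 failures, the posterior is Beta(5.3+21, 3+37) = Beta(26.3, 40).
Posterior mean = α/(α+β) = 26.3/66.3 = 0.397.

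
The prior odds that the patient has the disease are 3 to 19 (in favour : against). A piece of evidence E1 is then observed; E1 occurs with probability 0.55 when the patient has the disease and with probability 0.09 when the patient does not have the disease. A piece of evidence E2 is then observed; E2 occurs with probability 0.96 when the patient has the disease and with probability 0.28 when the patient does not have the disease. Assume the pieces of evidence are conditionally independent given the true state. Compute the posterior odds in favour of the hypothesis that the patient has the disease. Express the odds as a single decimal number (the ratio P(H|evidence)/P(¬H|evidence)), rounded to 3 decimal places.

Prior odds = 3/19 = 0.15789.
Likelihood ratio for E1 = 0.55/0.09 = 6.1111.
Likelihood ratio for E2 = 0.96/0.28 = 3.4286.
Posterior odds = prior odds × LR₁ × LR₂ = 3.3083.

Posterior odds ≈ 3.308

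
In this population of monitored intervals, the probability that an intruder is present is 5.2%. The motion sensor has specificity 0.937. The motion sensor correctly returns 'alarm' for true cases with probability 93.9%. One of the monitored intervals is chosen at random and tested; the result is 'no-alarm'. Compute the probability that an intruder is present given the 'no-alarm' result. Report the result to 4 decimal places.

P(H | E) ≈ 0.0036

Write H for 'an intruder is present'. Prior odds H:¬H = 0.052/0.948 = 0.054852. For the 'no-alarm' outcome, the likelihood ratio is 0.061/0.937 = 0.065101.
Posterior odds = 0.054852 × 0.065101 = 0.0035710, so P(H|E) = 0.0035710/(1+0.0035710) = 0.0036.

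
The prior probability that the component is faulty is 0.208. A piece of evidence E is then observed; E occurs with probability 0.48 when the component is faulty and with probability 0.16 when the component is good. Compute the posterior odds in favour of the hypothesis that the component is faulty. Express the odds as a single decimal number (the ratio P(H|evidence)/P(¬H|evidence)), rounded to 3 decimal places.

Posterior odds ≈ 0.788

Prior odds = 0.208/(1−0.208) = 0.26263.
Likelihood ratio for E = 0.48/0.16 = 3.0000.
Posterior odds = prior odds × LR = 0.78788.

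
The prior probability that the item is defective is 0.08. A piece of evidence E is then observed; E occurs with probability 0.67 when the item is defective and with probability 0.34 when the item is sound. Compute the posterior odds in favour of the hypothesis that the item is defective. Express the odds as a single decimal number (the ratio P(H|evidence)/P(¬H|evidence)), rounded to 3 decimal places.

Prior odds = 0.08/(1−0.08) = 0.086957.
Likelihood ratio for E = 0.67/0.34 = 1.9706.
Posterior odds = prior odds × LR = 0.17136.

Posterior odds ≈ 0.171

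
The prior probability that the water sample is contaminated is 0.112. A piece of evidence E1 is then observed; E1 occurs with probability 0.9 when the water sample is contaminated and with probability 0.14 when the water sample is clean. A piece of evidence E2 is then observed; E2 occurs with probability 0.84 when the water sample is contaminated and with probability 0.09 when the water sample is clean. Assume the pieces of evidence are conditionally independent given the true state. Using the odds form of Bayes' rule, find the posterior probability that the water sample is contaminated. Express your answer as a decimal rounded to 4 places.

Prior odds = 0.112/(1−0.112) = 0.12613. In log-odds, ln(0.12613) = -2.0705.
Add log likelihood ratios: ln(6.4286) + ln(9.3333) = 4.0943.
Posterior log-odds = 2.0239, so posterior odds = exp(2.0239) = 7.5676. Converting, P(H|E) = 7.5676/8.5676 = 0.8833.

Posterior probability ≈ 0.8833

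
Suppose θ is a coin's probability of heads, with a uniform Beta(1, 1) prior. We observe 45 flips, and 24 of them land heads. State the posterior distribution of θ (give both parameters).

Posterior: Beta(25, 22)

The binomial likelihood is conjugate to the Beta prior: with 24 successes and 21 failures, the posterior is Beta(1+24, 1+21) = Beta(25, 22).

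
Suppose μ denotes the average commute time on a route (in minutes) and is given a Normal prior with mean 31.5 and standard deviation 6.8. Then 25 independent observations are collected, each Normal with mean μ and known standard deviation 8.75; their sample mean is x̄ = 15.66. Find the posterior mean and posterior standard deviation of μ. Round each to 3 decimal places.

Prior precision 1/τ₀² = 1/6.8² = 0.0216263; data precision n/σ² = 25/8.75² = 0.326531.
Posterior precision = 0.0216263 + 0.326531 = 0.348157, giving posterior SD = 1/√0.348157 = 1.695.
Posterior mean = (0.0216263·31.5 + 0.326531·15.66) / 0.348157 = 16.644.

Posterior mean ≈ 16.644; posterior SD ≈ 1.695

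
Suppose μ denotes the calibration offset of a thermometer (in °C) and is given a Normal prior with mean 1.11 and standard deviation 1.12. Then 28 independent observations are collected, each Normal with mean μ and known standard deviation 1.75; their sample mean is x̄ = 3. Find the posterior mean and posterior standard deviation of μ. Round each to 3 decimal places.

Prior precision 1/τ₀² = 1/1.12² = 0.797194; data precision n/σ² = 28/1.75² = 9.14286.
Posterior precision = 0.797194 + 9.14286 = 9.94005, giving posterior SD = 1/√9.94005 = 0.317.
Posterior mean = (0.797194·1.11 + 9.14286·3) / 9.94005 = 2.848.

Posterior mean ≈ 2.848; posterior SD ≈ 0.317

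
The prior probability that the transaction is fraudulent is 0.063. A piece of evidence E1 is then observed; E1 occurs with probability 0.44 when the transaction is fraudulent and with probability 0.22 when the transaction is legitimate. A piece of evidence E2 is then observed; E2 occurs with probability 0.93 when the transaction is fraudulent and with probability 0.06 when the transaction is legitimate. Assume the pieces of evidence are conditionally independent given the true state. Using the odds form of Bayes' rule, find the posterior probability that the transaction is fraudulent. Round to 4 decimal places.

Prior odds = 0.063/(1−0.063) = 0.067236. In log-odds, ln(0.067236) = -2.6995.
Add log likelihood ratios: ln(2.0000) + ln(15.500) = 3.4340.
Posterior log-odds = 0.73444, so posterior odds = exp(0.73444) = 2.0843. Converting, P(H|E) = 2.0843/3.0843 = 0.6758.

Posterior probability ≈ 0.6758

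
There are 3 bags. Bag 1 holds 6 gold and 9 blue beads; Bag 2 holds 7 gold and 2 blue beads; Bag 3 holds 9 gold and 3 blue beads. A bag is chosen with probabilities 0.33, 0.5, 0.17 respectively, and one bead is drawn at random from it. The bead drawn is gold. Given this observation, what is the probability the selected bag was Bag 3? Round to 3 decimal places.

Tabulate prior·likelihood by source: [1] prior 0.33, lik 0.4, product 0.1320; [2] prior 0.5, lik 0.7778, product 0.3889; [3] prior 0.17, lik 0.75, product 0.1275.
Normalizing constant = 0.64839; the posterior for Bag 3 is its product over the sum, 0.1275/0.64839 = 0.197.

Posterior probability ≈ 0.197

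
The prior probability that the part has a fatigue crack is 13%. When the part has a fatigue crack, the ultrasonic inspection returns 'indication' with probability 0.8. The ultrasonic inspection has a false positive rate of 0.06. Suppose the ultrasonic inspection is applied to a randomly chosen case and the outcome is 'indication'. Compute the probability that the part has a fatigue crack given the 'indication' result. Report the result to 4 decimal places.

P(H | E) ≈ 0.6658

Let H be the event that the part has a fatigue crack. P(H) = 0.13, so P(¬H) = 0.87. With E the 'indication' result, P(E|H) = 0.8 and P(E|¬H) = 0.06.
P(E) = 0.8·0.13 + 0.06·0.87 = 0.10400 + 0.052200 = 0.15620.
By Bayes' theorem, P(H|E) = 0.10400 / 0.15620 = 0.6658.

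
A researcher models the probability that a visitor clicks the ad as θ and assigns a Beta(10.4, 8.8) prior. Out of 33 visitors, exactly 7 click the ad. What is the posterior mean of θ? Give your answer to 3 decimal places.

Observing 7 successes and 26 failures updates Beta(10.4, 8.8) by adding the success and failure counts to the two shape parameters: α = 10.4+7 = 17.4, β = 8.8+26 = 34.8.
E[θ | data] = 17.4/(17.4+34.8) = 0.333.

Posterior mean ≈ 0.333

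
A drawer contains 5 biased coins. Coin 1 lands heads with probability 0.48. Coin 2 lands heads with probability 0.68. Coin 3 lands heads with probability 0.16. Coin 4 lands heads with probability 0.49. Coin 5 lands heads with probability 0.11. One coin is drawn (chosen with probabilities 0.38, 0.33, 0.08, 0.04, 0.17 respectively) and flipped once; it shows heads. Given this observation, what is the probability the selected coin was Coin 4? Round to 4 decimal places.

P(heads|C1) = 0.48; P(heads|C2) = 0.68; P(heads|C3) = 0.16; P(heads|C4) = 0.49; P(heads|C5) = 0.11.
Prior × likelihood for each source: 0.38·0.48=0.1824, 0.33·0.68=0.2244, 0.08·0.16=0.01280, 0.04·0.49=0.01960, 0.17·0.11=0.01870. Summing gives P(heads) = 0.45790.
P(Coin 4 | heads) = 0.01960 / 0.45790 = 0.0428.

Posterior probability ≈ 0.0428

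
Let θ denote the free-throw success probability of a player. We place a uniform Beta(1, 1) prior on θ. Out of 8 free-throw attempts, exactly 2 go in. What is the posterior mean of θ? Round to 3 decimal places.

Observing 2 successes and 6 failures updates Beta(1, 1) by adding the success and failure counts to the two shape parameters: α = 1+2 = 3, β = 1+6 = 7.
Posterior mean = α/(α+β) = 3/10 = 0.300.

Posterior mean ≈ 0.300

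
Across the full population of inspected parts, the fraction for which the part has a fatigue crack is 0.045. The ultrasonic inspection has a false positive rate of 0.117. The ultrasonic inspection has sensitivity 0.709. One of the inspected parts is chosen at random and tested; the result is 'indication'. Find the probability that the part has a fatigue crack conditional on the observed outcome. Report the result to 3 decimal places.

Let H be the event that the part has a fatigue crack. P(H) = 0.045, so P(¬H) = 0.955. With E the 'indication' result, P(E|H) = 0.709 and P(E|¬H) = 0.117.
P(E) = 0.709·0.045 + 0.117·0.955 = 0.031905 + 0.11174 = 0.14364.
By Bayes' theorem, P(H|E) = 0.031905 / 0.14364 = 0.222.

P(H | E) ≈ 0.222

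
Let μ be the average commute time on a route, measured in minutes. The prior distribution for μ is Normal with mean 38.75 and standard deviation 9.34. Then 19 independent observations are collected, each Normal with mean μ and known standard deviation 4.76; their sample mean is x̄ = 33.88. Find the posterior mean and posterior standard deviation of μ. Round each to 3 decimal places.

Prior precision 1/τ₀² = 1/9.34² = 0.0114632; data precision n/σ² = 19/4.76² = 0.838571.
Posterior precision = 0.0114632 + 0.838571 = 0.850034, giving posterior SD = 1/√0.850034 = 1.085.
Posterior mean = (0.0114632·38.75 + 0.838571·33.88) / 0.850034 = 33.946.

Posterior mean ≈ 33.946; posterior SD ≈ 1.085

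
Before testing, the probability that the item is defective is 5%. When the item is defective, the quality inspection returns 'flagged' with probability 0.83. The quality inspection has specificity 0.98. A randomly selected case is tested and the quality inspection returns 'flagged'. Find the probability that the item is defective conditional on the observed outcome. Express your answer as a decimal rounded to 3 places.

P(H | E) ≈ 0.686

Write H for 'the item is defective'. Prior odds H:¬H = 0.05/0.95 = 0.052632. For the 'flagged' outcome, the likelihood ratio is 0.83/0.02 = 41.500.
Posterior odds = 0.052632 × 41.500 = 2.1842, so P(H|E) = 2.1842/(1+2.1842) = 0.686.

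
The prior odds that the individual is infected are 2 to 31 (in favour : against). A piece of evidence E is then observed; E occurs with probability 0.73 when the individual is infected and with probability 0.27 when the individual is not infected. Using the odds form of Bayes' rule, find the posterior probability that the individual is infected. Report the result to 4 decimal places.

Prior odds = 2/31 = 0.064516. In log-odds, ln(0.064516) = -2.7408.
Add log likelihood ratio: ln(2.7037) = 0.99462.
Posterior log-odds = -1.7462, so posterior odds = exp(-1.7462) = 0.17443. Converting, P(H|E) = 0.17443/1.1744 = 0.1485.

Posterior probability ≈ 0.1485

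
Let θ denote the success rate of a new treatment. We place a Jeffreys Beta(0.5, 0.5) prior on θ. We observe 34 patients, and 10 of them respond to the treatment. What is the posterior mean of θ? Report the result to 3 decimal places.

Observing 10 successes and 24 failures updates Beta(0.5, 0.5) by adding the success and failure counts to the two shape parameters: α = 0.5+10 = 10.5, β = 0.5+24 = 24.5.
Posterior mean = α/(α+β) = 10.5/35 = 0.300.

Posterior mean ≈ 0.300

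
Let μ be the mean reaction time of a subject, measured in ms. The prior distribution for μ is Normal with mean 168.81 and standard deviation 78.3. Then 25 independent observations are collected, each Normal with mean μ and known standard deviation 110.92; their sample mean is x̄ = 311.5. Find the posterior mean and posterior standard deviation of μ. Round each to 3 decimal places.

Prior precision 1/τ₀² = 1/78.3² = 0.00016311; data precision n/σ² = 25/110.92² = 0.00203198.
Posterior precision = 0.00016311 + 0.00203198 = 0.00219509, giving posterior SD = 1/√0.00219509 = 21.344.
Posterior mean = (0.00016311·168.81 + 0.00203198·311.5) / 0.00219509 = 300.897.

Posterior mean ≈ 300.897; posterior SD ≈ 21.344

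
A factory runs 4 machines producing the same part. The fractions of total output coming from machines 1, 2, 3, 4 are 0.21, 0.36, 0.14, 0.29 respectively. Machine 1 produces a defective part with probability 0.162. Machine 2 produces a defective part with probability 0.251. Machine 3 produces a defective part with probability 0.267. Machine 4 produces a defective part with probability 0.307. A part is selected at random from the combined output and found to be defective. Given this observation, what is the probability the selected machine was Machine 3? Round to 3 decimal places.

Tabulate prior·likelihood by source: [1] prior 0.21, lik 0.162, product 0.03402; [2] prior 0.36, lik 0.251, product 0.09036; [3] prior 0.14, lik 0.267, product 0.03738; [4] prior 0.29, lik 0.307, product 0.08903.
Normalizing constant = 0.25079; the posterior for Machine 3 is its product over the sum, 0.03738/0.25079 = 0.149.

Posterior probability ≈ 0.149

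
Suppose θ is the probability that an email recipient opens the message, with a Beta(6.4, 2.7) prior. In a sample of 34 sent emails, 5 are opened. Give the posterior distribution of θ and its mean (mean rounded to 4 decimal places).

The binomial likelihood is conjugate to the Beta prior: with 5 successes and 29 failures, the posterior is Beta(6.4+5, 2.7+29) = Beta(11.4, 31.7).
Posterior mean = α/(α+β) = 11.4/43.1 = 0.2645.

Posterior: Beta(11.4, 31.7); mean ≈ 0.2645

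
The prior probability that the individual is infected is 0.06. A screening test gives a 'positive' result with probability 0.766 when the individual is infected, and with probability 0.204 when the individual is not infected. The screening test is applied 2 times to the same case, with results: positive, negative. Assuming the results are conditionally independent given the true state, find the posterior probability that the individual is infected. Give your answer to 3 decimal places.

Posterior P(H) ≈ 0.066

Let H be the event that the individual is infected; start with P(H) = 0.06. P('positive'|H) = 0.766, P('positive'|¬H) = 0.204.
Update on result 1 ('positive'): P(H) ← 0.766·0.0600 / (0.766·0.0600 + 0.204·0.9400) = 0.045960/0.23772 = 0.1933.
Update on result 2 ('negative'): P(H) ← 0.234·0.1933 / (0.234·0.1933 + 0.796·0.8067) = 0.045241/0.68734 = 0.0658.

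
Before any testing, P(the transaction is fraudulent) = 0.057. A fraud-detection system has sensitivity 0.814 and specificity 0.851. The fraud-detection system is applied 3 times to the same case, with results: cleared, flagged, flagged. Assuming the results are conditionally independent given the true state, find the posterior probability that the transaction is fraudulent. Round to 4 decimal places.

Let H be the event that the transaction is fraudulent; start with P(H) = 0.057. P('flagged'|H) = 0.814, P('flagged'|¬H) = 0.149.
Update on result 1 ('cleared'): P(H) ← 0.186·0.0570 / (0.186·0.0570 + 0.851·0.9430) = 0.010602/0.81309 = 0.0130.
Update on result 2 ('flagged'): P(H) ← 0.814·0.0130 / (0.814·0.0130 + 0.149·0.9870) = 0.010614/0.15767 = 0.0673.
Update on result 3 ('flagged'): P(H) ← 0.814·0.0673 / (0.814·0.0673 + 0.149·0.9327) = 0.054795/0.19377 = 0.2828.

Posterior P(H) ≈ 0.2828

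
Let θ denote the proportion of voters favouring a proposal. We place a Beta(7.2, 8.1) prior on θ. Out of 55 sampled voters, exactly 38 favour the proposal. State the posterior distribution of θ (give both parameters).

Posterior: Beta(45.2, 25.1)

The binomial likelihood is conjugate to the Beta prior: with 38 successes and 17 failures, the posterior is Beta(7.2+38, 8.1+17) = Beta(45.2, 25.1).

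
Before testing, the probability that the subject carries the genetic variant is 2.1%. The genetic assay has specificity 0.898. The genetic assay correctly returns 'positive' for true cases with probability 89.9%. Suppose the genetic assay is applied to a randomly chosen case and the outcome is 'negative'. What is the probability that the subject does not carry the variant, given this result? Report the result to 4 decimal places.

Let H be the event that the subject carries the genetic variant. P(H) = 0.021, so P(¬H) = 0.979. With E the 'negative' result, P(E|H) = 0.101 and P(E|¬H) = 0.898.
P(E) = 0.101·0.021 + 0.898·0.979 = 0.0021210 + 0.87914 = 0.88126.
By Bayes' theorem, P(H|E) = 0.0021210 / 0.88126 = 0.0024. Hence P(¬H|E) = 1 − 0.0024 = 0.9976.

P(¬H | E) ≈ 0.9976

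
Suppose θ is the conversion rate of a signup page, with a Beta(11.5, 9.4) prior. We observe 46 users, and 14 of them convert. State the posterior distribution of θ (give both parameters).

The binomial likelihood is conjugate to the Beta prior: with 14 successes and 32 failures, the posterior is Beta(11.5+14, 9.4+32) = Beta(25.5, 41.4).

Posterior: Beta(25.5, 41.4)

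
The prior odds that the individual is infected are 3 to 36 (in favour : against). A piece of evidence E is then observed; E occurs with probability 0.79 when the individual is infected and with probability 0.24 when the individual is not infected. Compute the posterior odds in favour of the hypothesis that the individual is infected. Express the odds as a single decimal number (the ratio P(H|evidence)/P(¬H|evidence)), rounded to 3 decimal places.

Posterior odds ≈ 0.274

Prior odds = 3/36 = 0.083333. In log-odds, ln(0.083333) = -2.4849.
Add log likelihood ratio: ln(3.2917) = 1.1914.
Posterior log-odds = -1.2935, so posterior odds = exp(-1.2935) = 0.27431.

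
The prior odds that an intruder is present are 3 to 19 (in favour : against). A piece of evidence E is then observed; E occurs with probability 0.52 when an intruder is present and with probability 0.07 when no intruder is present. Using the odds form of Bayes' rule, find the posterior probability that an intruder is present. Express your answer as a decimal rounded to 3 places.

Prior odds = 3/19 = 0.15789. In log-odds, ln(0.15789) = -1.8458.
Add log likelihood ratio: ln(7.4286) = 2.0053.
Posterior log-odds = 0.15951, so posterior odds = exp(0.15951) = 1.1729. Converting, P(H|E) = 1.1729/2.1729 = 0.540.

Posterior probability ≈ 0.540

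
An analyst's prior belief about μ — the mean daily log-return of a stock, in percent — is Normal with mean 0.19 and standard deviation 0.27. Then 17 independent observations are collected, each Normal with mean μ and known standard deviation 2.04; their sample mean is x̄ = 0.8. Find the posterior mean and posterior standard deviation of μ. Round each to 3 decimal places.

Prior precision 1/τ₀² = 1/0.27² = 13.7174; data precision n/σ² = 17/2.04² = 4.08497.
Posterior precision = 13.7174 + 4.08497 = 17.8024, giving posterior SD = 1/√17.8024 = 0.237.
Posterior mean = (13.7174·0.19 + 4.08497·0.8) / 17.8024 = 0.330.

Posterior mean ≈ 0.330; posterior SD ≈ 0.237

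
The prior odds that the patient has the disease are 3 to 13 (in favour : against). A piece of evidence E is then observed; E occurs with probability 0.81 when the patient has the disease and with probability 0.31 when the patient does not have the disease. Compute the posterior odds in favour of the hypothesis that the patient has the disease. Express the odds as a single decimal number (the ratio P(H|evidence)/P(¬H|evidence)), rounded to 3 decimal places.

Posterior odds ≈ 0.603

Prior odds = 3/13 = 0.23077.
Likelihood ratio for E = 0.81/0.31 = 2.6129.
Posterior odds = prior odds × LR = 0.60298.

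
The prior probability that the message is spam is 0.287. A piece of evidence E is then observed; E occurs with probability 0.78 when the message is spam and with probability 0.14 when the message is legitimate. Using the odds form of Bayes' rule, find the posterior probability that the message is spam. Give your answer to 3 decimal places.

Prior odds = 0.287/(1−0.287) = 0.40252. In log-odds, ln(0.40252) = -0.91000.
Add log likelihood ratio: ln(5.5714) = 1.7177.
Posterior log-odds = 0.80765, so posterior odds = exp(0.80765) = 2.2426. Converting, P(H|E) = 2.2426/3.2426 = 0.692.

Posterior probability ≈ 0.692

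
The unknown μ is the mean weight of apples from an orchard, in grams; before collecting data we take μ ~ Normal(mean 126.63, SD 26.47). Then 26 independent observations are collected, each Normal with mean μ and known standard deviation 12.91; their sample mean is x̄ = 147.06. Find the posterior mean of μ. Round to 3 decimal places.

Posterior mean ≈ 146.875

With known σ, the Normal prior is conjugate. Weight on the data is w = (n/σ²)/(n/σ² + 1/τ₀²) = 0.155999/(0.155999+0.00142722) = 0.99093.
Posterior mean = w·x̄ + (1−w)·μ₀ = 0.99093·147.06 + 0.0090660·126.63 = 146.875.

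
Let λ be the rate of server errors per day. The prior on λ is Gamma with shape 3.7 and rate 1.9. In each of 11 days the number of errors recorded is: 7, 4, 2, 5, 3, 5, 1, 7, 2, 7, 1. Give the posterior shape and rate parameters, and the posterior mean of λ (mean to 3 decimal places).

Posterior: Gamma(shape=47.7, rate=12.9); mean ≈ 3.698

The Poisson likelihood adds the total count to the shape and the number of exposure periods to the rate. Here ∑xᵢ = 44 and n = 11, so shape 3.7→47.7 and rate 1.9→12.9.
E[λ | data] = 47.7/12.9 = 3.698.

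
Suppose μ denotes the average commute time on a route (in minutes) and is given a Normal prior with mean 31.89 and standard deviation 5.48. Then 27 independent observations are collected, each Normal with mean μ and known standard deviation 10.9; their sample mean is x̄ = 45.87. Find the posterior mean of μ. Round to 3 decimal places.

With known σ, the Normal prior is conjugate. Weight on the data is w = (n/σ²)/(n/σ² + 1/τ₀²) = 0.227254/(0.227254+0.0332996) = 0.87220.
Posterior mean = w·x̄ + (1−w)·μ₀ = 0.87220·45.87 + 0.12780·31.89 = 44.083.

Posterior mean ≈ 44.083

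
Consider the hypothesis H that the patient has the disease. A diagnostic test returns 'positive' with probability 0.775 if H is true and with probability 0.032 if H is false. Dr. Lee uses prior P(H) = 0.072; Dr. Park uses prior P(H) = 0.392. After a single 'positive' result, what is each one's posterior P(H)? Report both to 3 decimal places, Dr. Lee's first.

The likelihood ratio for a 'positive' result is 0.775/0.032 = 24.219.
Dr. Lee: prior odds 0.072/0.928 = 0.077586; posterior odds 1.8790; posterior probability 0.653.
Dr. Park: prior odds 0.392/0.608 = 0.64474; posterior odds 15.615; posterior probability 0.940.

Dr. Lee: 0.653; Dr. Park: 0.940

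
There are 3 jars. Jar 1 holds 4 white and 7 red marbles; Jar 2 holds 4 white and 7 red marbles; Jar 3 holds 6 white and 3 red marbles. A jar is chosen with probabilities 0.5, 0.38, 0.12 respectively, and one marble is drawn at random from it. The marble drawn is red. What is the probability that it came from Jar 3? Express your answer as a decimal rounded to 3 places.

Tabulate prior·likelihood by source: [1] prior 0.5, lik 0.6364, product 0.3182; [2] prior 0.38, lik 0.6364, product 0.2418; [3] prior 0.12, lik 0.3333, product 0.04000.
Normalizing constant = 0.60000; the posterior for Jar 3 is its product over the sum, 0.04000/0.60000 = 0.067.

Posterior probability ≈ 0.067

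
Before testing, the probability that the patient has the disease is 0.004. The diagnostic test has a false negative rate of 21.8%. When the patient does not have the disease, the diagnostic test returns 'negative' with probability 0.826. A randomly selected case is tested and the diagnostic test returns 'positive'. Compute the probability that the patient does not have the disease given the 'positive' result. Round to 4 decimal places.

Let H be the event that the patient has the disease. P(H) = 0.004, so P(¬H) = 0.996. With E the 'positive' result, P(E|H) = 0.782 and P(E|¬H) = 0.174.
P(E) = 0.782·0.004 + 0.174·0.996 = 0.0031280 + 0.17330 = 0.17643.
By Bayes' theorem, P(H|E) = 0.0031280 / 0.17643 = 0.0177. Hence P(¬H|E) = 1 − 0.0177 = 0.9823.

P(¬H | E) ≈ 0.9823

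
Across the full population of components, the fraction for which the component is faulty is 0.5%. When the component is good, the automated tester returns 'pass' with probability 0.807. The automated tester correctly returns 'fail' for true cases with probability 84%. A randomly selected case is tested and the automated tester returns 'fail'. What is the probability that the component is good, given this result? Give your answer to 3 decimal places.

Write H for 'the component is faulty'. Prior odds H:¬H = 0.005/0.995 = 0.0050251. For the 'fail' outcome, the likelihood ratio is 0.84/0.193 = 4.3523.
Posterior odds = 0.0050251 × 4.3523 = 0.021871, so P(H|E) = 0.021871/(1+0.021871) = 0.021. Then P(¬H|E) = 1 − 0.021 = 0.979.

P(¬H | E) ≈ 0.979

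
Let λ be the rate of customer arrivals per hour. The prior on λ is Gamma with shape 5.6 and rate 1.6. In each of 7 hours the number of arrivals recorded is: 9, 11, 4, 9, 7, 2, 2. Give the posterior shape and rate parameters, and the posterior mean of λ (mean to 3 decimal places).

Posterior: Gamma(shape=49.6, rate=8.6); mean ≈ 5.767

Total count ∑xᵢ = 44 over n = 7 hours.
Gamma is conjugate to the Poisson likelihood: posterior is Gamma(shape = 5.6+44 = 49.6, rate = 1.6+7 = 8.6).
Posterior mean = shape/rate = 49.6/8.6 = 5.767.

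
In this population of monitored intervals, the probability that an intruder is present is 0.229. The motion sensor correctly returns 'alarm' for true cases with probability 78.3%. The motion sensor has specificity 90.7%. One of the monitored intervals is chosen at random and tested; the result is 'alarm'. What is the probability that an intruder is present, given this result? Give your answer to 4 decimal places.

P(H | E) ≈ 0.7143

Write H for 'an intruder is present'. Prior odds H:¬H = 0.229/0.771 = 0.29702. For the 'alarm' outcome, the likelihood ratio is 0.783/0.093 = 8.4194.
Posterior odds = 0.29702 × 8.4194 = 2.5007, so P(H|E) = 2.5007/(1+2.5007) = 0.7143.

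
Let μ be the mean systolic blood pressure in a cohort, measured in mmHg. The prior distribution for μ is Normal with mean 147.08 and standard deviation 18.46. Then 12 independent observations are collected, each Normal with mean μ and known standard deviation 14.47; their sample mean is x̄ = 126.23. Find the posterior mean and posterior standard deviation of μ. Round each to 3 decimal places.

Posterior mean ≈ 127.246; posterior SD ≈ 4.074

Prior precision 1/τ₀² = 1/18.46² = 0.00293452; data precision n/σ² = 12/14.47² = 0.0573118.
Posterior precision = 0.00293452 + 0.0573118 = 0.0602463, giving posterior SD = 1/√0.0602463 = 4.074.
Posterior mean = (0.00293452·147.08 + 0.0573118·126.23) / 0.0602463 = 127.246.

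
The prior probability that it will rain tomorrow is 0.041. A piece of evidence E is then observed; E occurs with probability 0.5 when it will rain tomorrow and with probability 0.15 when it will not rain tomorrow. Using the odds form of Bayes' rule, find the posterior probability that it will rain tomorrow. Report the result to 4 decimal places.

Prior odds = 0.041/(1−0.041) = 0.042753.
Likelihood ratio for E = 0.5/0.15 = 3.3333.
Posterior odds = prior odds × LR = 0.14251.
Posterior probability = odds/(1+odds) = 0.14251/1.1425 = 0.1247.

Posterior probability ≈ 0.1247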